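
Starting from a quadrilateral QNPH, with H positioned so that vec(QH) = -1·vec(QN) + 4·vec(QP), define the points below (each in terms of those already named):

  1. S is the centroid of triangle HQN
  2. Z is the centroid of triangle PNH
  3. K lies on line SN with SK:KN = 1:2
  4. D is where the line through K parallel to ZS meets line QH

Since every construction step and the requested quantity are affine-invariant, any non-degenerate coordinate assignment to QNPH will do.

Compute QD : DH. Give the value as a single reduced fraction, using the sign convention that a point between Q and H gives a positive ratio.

QD:DH = -1/4

Set Q = (0, 0), N = (1, 0), P = (0, 1), H = (-1, 4); any affine frame gives the same invariant.
1. S is the centroid of triangle HQN ⇒ S = (0, 4/3)
2. Z is the centroid of triangle PNH ⇒ Z = (0, 5/3)
3. K lies on line SN with SK:KN = 1:2 ⇒ K = (1/3, 8/9)
4. D is where the line through K parallel to ZS meets line QH ⇒ D = (1/3, -4/3)
D = Q + t·(H−Q) with t = -1/3, so QD:DH = t:(1−t) = -1/3:4/3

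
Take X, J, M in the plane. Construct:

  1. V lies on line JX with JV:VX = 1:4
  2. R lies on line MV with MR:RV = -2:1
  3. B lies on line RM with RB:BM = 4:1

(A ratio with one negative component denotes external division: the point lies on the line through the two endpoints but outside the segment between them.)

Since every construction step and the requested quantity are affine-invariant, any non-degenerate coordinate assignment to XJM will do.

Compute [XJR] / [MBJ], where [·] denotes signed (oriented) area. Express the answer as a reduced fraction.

Choose coordinates X = (0, 0), J = (1, 0), M = (0, 1).
1. V lies on line JX with JV:VX = 1:4 ⇒ V = (4/5, 0)
2. R lies on line MV with MR:RV = -2:1 ⇒ R = (8/5, -1)
3. B lies on line RM with RB:BM = 4:1 ⇒ B = (8/25, 3/5)
2·[XJR] = -1, 2·[MBJ] = 2/25
[XJR]:[MBJ] = -1:2/25 = -25/2

[XJR]:[MBJ] = -25/2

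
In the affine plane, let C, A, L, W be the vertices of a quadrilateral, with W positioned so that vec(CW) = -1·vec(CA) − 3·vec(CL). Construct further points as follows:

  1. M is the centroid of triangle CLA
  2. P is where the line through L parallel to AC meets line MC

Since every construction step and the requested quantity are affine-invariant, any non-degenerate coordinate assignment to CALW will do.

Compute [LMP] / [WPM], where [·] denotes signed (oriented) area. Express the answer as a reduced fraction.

Work in coordinates with C = (0, 0), A = (1, 0), L = (0, 1), W = (-1, -3).
1. M is the centroid of triangle CLA ⇒ M = (1/3, 1/3)
2. P is where the line through L parallel to AC meets line MC ⇒ P = (1, 1)
2·[LMP] = 2/3, 2·[WPM] = 4/3
[LMP]:[WPM] = 2/3:4/3 = 1/2

[LMP]:[WPM] = 1/2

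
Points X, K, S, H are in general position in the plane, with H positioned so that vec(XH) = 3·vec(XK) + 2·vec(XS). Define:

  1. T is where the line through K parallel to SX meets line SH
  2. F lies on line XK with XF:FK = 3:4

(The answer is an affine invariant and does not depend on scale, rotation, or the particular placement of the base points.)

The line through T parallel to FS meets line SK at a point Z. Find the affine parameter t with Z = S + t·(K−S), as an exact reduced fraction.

Set X = (0, 0), K = (1, 0), S = (0, 1), H = (3, 2); any affine frame gives the same invariant.
1. T is where the line through K parallel to SX meets line SH ⇒ T = (1, 4/3)
2. F lies on line XK with XF:FK = 3:4 ⇒ F = (3/7, 0)
through T parallel to FS: direction (-3/7, 1); meets SK at Z = (2, -1)
Z = S + t·(K−S) with t = 2

t = 2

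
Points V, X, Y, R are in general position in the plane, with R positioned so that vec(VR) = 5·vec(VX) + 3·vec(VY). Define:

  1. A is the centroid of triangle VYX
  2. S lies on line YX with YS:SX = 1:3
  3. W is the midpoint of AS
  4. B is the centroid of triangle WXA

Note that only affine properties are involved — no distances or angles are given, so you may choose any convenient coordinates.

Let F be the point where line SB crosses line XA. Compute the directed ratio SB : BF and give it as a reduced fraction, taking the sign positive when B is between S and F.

Choose coordinates V = (0, 0), X = (1, 0), Y = (0, 1), R = (5, 3).
1. A is the centroid of triangle VYX ⇒ A = (1/3, 1/3)
2. S lies on line YX with YS:SX = 1:3 ⇒ S = (1/4, 3/4)
3. W is the midpoint of AS ⇒ W = (7/24, 13/24)
4. B is the centroid of triangle WXA ⇒ B = (13/24, 7/24)
line SB meets XA at F = (3/5, 1/5)
B = S + t·(F−S) with t = 5/6, so SB:BF = 5/6:1/6

SB:BF = 5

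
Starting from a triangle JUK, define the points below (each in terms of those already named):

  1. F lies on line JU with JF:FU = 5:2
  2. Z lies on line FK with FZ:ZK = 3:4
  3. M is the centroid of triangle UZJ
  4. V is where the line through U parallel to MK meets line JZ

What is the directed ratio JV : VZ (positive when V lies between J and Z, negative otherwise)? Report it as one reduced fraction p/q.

Set J = (0, 0), U = (1, 0), K = (0, 1); any affine frame gives the same invariant.
1. F lies on line JU with JF:FU = 5:2 ⇒ F = (5/7, 0)
2. Z lies on line FK with FZ:ZK = 3:4 ⇒ Z = (20/49, 3/7)
3. M is the centroid of triangle UZJ ⇒ M = (23/49, 1/7)
4. V is where the line through U parallel to MK meets line JZ ⇒ V = (40/63, 2/3)
V = J + t·(Z−J) with t = 14/9, so JV:VZ = t:(1−t) = 14/9:-5/9

JV:VZ = -14/5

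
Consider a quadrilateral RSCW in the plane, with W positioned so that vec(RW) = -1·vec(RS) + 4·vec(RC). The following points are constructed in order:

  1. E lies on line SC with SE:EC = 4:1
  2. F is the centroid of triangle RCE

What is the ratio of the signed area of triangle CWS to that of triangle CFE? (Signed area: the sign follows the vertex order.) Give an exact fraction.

Set R = (0, 0), S = (1, 0), C = (0, 1), W = (-1, 4); any affine frame gives the same invariant.
1. E lies on line SC with SE:EC = 4:1 ⇒ E = (1/5, 4/5)
2. F is the centroid of triangle RCE ⇒ F = (1/15, 3/5)
2·[CWS] = -2, 2·[CFE] = 1/15
[CWS]:[CFE] = -2:1/15 = -30

[CWS]:[CFE] = -30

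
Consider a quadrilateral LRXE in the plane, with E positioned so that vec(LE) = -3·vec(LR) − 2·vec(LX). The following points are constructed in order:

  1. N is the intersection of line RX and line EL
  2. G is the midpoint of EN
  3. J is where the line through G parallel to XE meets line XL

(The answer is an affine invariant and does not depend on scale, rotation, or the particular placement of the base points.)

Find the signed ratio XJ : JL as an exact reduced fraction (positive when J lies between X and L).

Assign L = (0, 0), R = (1, 0), X = (0, 1), E = (-3, -2) — the answer is frame-independent, so this choice is without loss of generality.
1. N is the intersection of line RX and line EL ⇒ N = (3/5, 2/5)
2. G is the midpoint of EN ⇒ G = (-6/5, -4/5)
3. J is where the line through G parallel to XE meets line XL ⇒ J = (0, 2/5)
J = X + t·(L−X) with t = 3/5, so XJ:JL = t:(1−t) = 3/5:2/5

XJ:JL = 3/2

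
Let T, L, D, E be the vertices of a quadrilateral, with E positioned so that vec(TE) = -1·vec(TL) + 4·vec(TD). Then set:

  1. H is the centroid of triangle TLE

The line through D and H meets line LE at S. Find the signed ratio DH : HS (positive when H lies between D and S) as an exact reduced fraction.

Choose coordinates T = (0, 0), L = (1, 0), D = (0, 1), E = (-1, 4).
1. H is the centroid of triangle TLE ⇒ H = (0, 4/3)
line DH meets LE at S = (0, 2)
H = D + t·(S−D) with t = 1/3, so DH:HS = 1/3:2/3

DH:HS = 1/2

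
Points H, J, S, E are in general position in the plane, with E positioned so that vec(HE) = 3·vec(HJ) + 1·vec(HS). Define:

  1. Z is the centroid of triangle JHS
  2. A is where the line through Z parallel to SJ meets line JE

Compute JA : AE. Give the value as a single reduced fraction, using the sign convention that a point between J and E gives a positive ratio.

Work in coordinates with H = (0, 0), J = (1, 0), S = (0, 1), E = (3, 1).
1. Z is the centroid of triangle JHS ⇒ Z = (1/3, 1/3)
2. A is where the line through Z parallel to SJ meets line JE ⇒ A = (7/9, -1/9)
A = J + t·(E−J) with t = -1/9, so JA:AE = t:(1−t) = -1/9:10/9

JA:AE = -1/10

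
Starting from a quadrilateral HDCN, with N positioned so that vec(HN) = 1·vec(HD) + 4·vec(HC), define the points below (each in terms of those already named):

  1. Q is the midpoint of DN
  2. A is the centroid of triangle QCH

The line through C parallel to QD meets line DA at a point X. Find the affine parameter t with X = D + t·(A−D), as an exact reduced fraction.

Assign H = (0, 0), D = (1, 0), C = (0, 1), N = (1, 4) — the answer is frame-independent, so this choice is without loss of generality.
1. Q is the midpoint of DN ⇒ Q = (1, 2)
2. A is the centroid of triangle QCH ⇒ A = (1/3, 1)
through C parallel to QD: direction (0, -2); meets DA at X = (0, 3/2)
X = D + t·(A−D) with t = 3/2

t = 3/2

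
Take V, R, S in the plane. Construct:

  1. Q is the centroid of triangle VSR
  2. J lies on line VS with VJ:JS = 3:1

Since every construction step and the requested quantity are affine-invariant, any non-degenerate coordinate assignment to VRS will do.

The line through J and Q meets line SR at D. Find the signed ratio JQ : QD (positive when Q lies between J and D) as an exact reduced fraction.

JQ:QD = -1/4

Set V = (0, 0), R = (1, 0), S = (0, 1); any affine frame gives the same invariant.
1. Q is the centroid of triangle VSR ⇒ Q = (1/3, 1/3)
2. J lies on line VS with VJ:JS = 3:1 ⇒ J = (0, 3/4)
line JQ meets SR at D = (-1, 2)
Q = J + t·(D−J) with t = -1/3, so JQ:QD = -1/3:4/3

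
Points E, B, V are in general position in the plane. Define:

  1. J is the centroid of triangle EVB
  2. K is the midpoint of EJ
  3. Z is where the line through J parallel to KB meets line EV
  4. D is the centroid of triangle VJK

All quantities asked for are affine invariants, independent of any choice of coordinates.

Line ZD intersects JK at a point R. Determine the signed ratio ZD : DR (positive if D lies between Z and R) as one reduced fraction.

ZD:DR = 1/5

Assign E = (0, 0), B = (1, 0), V = (0, 1) — the answer is frame-independent, so this choice is without loss of generality.
1. J is the centroid of triangle EVB ⇒ J = (1/3, 1/3)
2. K is the midpoint of EJ ⇒ K = (1/6, 1/6)
3. Z is where the line through J parallel to KB meets line EV ⇒ Z = (0, 2/5)
4. D is the centroid of triangle VJK ⇒ D = (1/6, 1/2)
line ZD meets JK at R = (1, 1)
D = Z + t·(R−Z) with t = 1/6, so ZD:DR = 1/6:5/6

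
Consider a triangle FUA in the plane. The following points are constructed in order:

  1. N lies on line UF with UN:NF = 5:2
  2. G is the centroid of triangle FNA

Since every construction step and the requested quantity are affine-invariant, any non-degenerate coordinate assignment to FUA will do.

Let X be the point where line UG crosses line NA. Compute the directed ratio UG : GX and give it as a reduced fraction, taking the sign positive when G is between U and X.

Set F = (0, 0), U = (1, 0), A = (0, 1); any affine frame gives the same invariant.
1. N lies on line UF with UN:NF = 5:2 ⇒ N = (2/7, 0)
2. G is the centroid of triangle FNA ⇒ G = (2/21, 1/3)
line UG meets NA at X = (24/119, 5/17)
G = U + t·(X−U) with t = 17/15, so UG:GX = 17/15:-2/15

UG:GX = -17/2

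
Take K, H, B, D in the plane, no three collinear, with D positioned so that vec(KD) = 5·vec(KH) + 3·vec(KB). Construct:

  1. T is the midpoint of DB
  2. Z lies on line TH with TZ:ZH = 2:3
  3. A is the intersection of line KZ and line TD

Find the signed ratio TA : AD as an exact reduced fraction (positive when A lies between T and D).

TA:AD = 8/3

Set K = (0, 0), H = (1, 0), B = (0, 1), D = (5, 3); any affine frame gives the same invariant.
1. T is the midpoint of DB ⇒ T = (5/2, 2)
2. Z lies on line TH with TZ:ZH = 2:3 ⇒ Z = (19/10, 6/5)
3. A is the intersection of line KZ and line TD ⇒ A = (95/22, 30/11)
A = T + t·(D−T) with t = 8/11, so TA:AD = t:(1−t) = 8/11:3/11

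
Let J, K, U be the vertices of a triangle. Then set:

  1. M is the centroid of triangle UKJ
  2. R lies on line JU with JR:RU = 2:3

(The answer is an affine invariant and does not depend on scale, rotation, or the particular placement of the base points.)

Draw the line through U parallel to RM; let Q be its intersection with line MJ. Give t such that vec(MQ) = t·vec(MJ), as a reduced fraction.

Assign J = (0, 0), K = (1, 0), U = (0, 1) — the answer is frame-independent, so this choice is without loss of generality.
1. M is the centroid of triangle UKJ ⇒ M = (1/3, 1/3)
2. R lies on line JU with JR:RU = 2:3 ⇒ R = (0, 2/5)
through U parallel to RM: direction (1/3, -1/15); meets MJ at Q = (5/6, 5/6)
Q = M + t·(J−M) with t = -3/2

t = -3/2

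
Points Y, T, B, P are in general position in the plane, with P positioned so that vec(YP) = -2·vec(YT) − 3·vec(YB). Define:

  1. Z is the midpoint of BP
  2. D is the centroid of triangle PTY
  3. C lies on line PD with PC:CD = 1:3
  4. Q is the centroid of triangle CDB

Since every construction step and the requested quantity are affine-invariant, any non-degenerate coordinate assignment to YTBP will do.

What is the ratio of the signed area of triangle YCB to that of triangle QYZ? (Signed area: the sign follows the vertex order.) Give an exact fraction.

Choose coordinates Y = (0, 0), T = (1, 0), B = (0, 1), P = (-2, -3).
1. Z is the midpoint of BP ⇒ Z = (-1, -1)
2. D is the centroid of triangle PTY ⇒ D = (-1/3, -1)
3. C lies on line PD with PC:CD = 1:3 ⇒ C = (-19/12, -5/2)
4. Q is the centroid of triangle CDB ⇒ Q = (-23/36, -5/6)
2·[YCB] = -19/12, 2·[QYZ] = 7/36
[YCB]:[QYZ] = -19/12:7/36 = -57/7

[YCB]:[QYZ] = -57/7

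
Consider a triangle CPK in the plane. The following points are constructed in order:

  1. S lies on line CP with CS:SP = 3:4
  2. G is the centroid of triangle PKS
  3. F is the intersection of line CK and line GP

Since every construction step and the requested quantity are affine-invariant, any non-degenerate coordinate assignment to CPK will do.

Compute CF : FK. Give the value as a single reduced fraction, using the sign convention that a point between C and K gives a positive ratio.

Set C = (0, 0), P = (1, 0), K = (0, 1); any affine frame gives the same invariant.
1. S lies on line CP with CS:SP = 3:4 ⇒ S = (3/7, 0)
2. G is the centroid of triangle PKS ⇒ G = (10/21, 1/3)
3. F is the intersection of line CK and line GP ⇒ F = (0, 7/11)
F = C + t·(K−C) with t = 7/11, so CF:FK = t:(1−t) = 7/11:4/11

CF:FK = 7/4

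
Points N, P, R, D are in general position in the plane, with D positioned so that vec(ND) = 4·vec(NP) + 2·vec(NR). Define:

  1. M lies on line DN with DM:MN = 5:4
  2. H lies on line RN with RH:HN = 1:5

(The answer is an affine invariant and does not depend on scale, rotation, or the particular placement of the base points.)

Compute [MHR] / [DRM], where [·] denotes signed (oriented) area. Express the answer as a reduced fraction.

Choose coordinates N = (0, 0), P = (1, 0), R = (0, 1), D = (4, 2).
1. M lies on line DN with DM:MN = 5:4 ⇒ M = (16/9, 8/9)
2. H lies on line RN with RH:HN = 1:5 ⇒ H = (0, 5/6)
2·[MHR] = -8/27, 2·[DRM] = 20/9
[MHR]:[DRM] = -8/27:20/9 = -2/15

[MHR]:[DRM] = -2/15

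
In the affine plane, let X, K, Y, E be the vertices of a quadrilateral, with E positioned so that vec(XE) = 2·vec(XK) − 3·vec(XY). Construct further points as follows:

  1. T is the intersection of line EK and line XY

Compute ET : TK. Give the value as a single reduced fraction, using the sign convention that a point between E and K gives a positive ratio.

ET:TK = -2

Set X = (0, 0), K = (1, 0), Y = (0, 1), E = (2, -3); any affine frame gives the same invariant.
1. T is the intersection of line EK and line XY ⇒ T = (0, 3)
T = E + t·(K−E) with t = 2, so ET:TK = t:(1−t) = 2:-1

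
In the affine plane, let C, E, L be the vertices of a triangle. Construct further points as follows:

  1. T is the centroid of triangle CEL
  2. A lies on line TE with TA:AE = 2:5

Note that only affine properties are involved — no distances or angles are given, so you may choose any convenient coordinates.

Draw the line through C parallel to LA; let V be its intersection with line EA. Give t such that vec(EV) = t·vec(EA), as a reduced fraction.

t = 16/5

Assign C = (0, 0), E = (1, 0), L = (0, 1) — the answer is frame-independent, so this choice is without loss of generality.
1. T is the centroid of triangle CEL ⇒ T = (1/3, 1/3)
2. A lies on line TE with TA:AE = 2:5 ⇒ A = (11/21, 5/21)
through C parallel to LA: direction (11/21, -16/21); meets EA at V = (-11/21, 16/21)
V = E + t·(A−E) with t = 16/5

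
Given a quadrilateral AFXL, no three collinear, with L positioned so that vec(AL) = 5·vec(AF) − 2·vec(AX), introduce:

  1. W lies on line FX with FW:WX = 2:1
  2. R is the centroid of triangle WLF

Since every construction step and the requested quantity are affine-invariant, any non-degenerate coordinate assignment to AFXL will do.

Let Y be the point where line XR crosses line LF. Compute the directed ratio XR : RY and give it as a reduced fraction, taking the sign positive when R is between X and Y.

Set A = (0, 0), F = (1, 0), X = (0, 1), L = (5, -2); any affine frame gives the same invariant.
1. W lies on line FX with FW:WX = 2:1 ⇒ W = (1/3, 2/3)
2. R is the centroid of triangle WLF ⇒ R = (19/9, -4/9)
line XR meets LF at Y = (19/7, -6/7)
R = X + t·(Y−X) with t = 7/9, so XR:RY = 7/9:2/9

XR:RY = 7/2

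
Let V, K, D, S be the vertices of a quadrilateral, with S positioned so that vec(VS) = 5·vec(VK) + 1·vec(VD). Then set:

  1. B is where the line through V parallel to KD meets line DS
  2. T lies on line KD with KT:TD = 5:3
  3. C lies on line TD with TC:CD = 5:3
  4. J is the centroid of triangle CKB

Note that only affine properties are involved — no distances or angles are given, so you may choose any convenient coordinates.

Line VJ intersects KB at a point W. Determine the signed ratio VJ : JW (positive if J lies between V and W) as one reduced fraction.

Set V = (0, 0), K = (1, 0), D = (0, 1), S = (5, 1); any affine frame gives the same invariant.
1. B is where the line through V parallel to KD meets line DS ⇒ B = (-1, 1)
2. T lies on line KD with KT:TD = 5:3 ⇒ T = (3/8, 5/8)
3. C lies on line TD with TC:CD = 5:3 ⇒ C = (9/64, 55/64)
4. J is the centroid of triangle CKB ⇒ J = (3/64, 119/192)
line VJ meets KB at W = (9/247, 119/247)
J = V + t·(W−V) with t = 247/192, so VJ:JW = 247/192:-55/192

VJ:JW = -247/55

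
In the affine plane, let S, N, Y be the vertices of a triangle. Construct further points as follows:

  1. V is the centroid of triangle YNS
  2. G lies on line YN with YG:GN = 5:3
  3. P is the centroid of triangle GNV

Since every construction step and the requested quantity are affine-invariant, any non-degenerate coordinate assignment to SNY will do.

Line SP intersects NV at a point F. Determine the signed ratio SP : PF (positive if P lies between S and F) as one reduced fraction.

Set S = (0, 0), N = (1, 0), Y = (0, 1); any affine frame gives the same invariant.
1. V is the centroid of triangle YNS ⇒ V = (1/3, 1/3)
2. G lies on line YN with YG:GN = 5:3 ⇒ G = (5/8, 3/8)
3. P is the centroid of triangle GNV ⇒ P = (47/72, 17/72)
line SP meets NV at F = (47/81, 17/81)
P = S + t·(F−S) with t = 9/8, so SP:PF = 9/8:-1/8

SP:PF = -9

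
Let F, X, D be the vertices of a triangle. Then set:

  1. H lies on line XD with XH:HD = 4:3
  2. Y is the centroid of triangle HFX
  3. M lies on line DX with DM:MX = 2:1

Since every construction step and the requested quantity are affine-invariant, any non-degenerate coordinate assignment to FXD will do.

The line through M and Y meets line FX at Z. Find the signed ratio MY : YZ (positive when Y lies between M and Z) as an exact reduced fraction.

Work in coordinates with F = (0, 0), X = (1, 0), D = (0, 1).
1. H lies on line XD with XH:HD = 4:3 ⇒ H = (3/7, 4/7)
2. Y is the centroid of triangle HFX ⇒ Y = (10/21, 4/21)
3. M lies on line DX with DM:MX = 2:1 ⇒ M = (2/3, 1/3)
line MY meets FX at Z = (2/9, 0)
Y = M + t·(Z−M) with t = 3/7, so MY:YZ = 3/7:4/7

MY:YZ = 3/4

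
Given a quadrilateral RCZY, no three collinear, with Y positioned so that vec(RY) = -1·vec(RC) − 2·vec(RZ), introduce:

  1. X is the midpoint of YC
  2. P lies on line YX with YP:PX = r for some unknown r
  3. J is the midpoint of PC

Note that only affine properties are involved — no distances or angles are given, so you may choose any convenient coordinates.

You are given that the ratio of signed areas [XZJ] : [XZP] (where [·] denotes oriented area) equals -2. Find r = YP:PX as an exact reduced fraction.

r = 4

Choose coordinates R = (0, 0), C = (1, 0), Z = (0, 1), Y = (-1, -2).
1. X is the midpoint of YC ⇒ X = (0, -1)
2. With YP:PX = r, write λ = r/(r+1) so P = Y + λ·(X−Y); P is affine-linear in λ
3. J is the midpoint of PC ⇒ J is an affine combination of earlier points and hence also affine-linear in λ
Every point depending on P is an affine combination of P and λ-independent points, so each such coordinate is linear in λ; the λ² term in each signed area is a multiple of (X−Y)×(X−Y) = 0, so 2·[XZJ] and 2·[XZP] are each linear in λ. Evaluating at λ=0 and λ=1:
  2·[XZJ] = −λ,   2·[XZP] = -2·λ + 2
So [XZJ]:[XZP] = (−λ) / (-2·λ + 2). Setting this equal to -2:
  −λ = -2·(-2·λ + 2)  ⇒  λ = 4/5
Then r = λ/(1−λ) = (4/5)/(1/5) = 4. Check: with r = 4, P = (-1/5, -6/5) and [XZJ]:[XZP] = -2 as required.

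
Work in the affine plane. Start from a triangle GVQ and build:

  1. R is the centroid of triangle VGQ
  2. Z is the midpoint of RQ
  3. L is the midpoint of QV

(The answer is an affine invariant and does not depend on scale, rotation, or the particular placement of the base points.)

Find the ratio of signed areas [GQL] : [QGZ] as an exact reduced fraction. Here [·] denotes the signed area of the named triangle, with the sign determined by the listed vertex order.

Choose coordinates G = (0, 0), V = (1, 0), Q = (0, 1).
1. R is the centroid of triangle VGQ ⇒ R = (1/3, 1/3)
2. Z is the midpoint of RQ ⇒ Z = (1/6, 2/3)
3. L is the midpoint of QV ⇒ L = (1/2, 1/2)
2·[GQL] = -1/2, 2·[QGZ] = 1/6
[GQL]:[QGZ] = -1/2:1/6 = -3

[GQL]:[QGZ] = -3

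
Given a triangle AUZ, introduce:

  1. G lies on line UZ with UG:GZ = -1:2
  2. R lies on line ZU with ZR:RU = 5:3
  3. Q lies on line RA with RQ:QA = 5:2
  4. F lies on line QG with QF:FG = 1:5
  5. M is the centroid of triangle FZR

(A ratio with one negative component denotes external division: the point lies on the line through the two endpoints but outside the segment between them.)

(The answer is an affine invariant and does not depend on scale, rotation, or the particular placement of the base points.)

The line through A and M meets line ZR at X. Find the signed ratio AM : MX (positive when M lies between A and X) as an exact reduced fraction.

Choose coordinates A = (0, 0), U = (1, 0), Z = (0, 1).
1. G lies on line UZ with UG:GZ = -1:2 ⇒ G = (2, -1)
2. R lies on line ZU with ZR:RU = 5:3 ⇒ R = (5/8, 3/8)
3. Q lies on line RA with RQ:QA = 5:2 ⇒ Q = (5/28, 3/28)
4. F lies on line QG with QF:FG = 1:5 ⇒ F = (27/56, -13/168)
5. M is the centroid of triangle FZR ⇒ M = (31/84, 109/252)
line AM meets ZR at X = (93/202, 109/202)
M = A + t·(X−A) with t = 101/126, so AM:MX = 101/126:25/126

AM:MX = 101/25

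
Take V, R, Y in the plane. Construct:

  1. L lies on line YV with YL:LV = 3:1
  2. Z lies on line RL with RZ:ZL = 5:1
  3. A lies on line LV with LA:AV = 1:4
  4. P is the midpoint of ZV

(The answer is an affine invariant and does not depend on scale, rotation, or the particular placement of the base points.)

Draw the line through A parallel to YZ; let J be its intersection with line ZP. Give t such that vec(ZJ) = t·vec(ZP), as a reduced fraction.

t = 8/5

Set V = (0, 0), R = (1, 0), Y = (0, 1); any affine frame gives the same invariant.
1. L lies on line YV with YL:LV = 3:1 ⇒ L = (0, 1/4)
2. Z lies on line RL with RZ:ZL = 5:1 ⇒ Z = (1/6, 5/24)
3. A lies on line LV with LA:AV = 1:4 ⇒ A = (0, 1/5)
4. P is the midpoint of ZV ⇒ P = (1/12, 5/48)
through A parallel to YZ: direction (1/6, -19/24); meets ZP at J = (1/30, 1/24)
J = Z + t·(P−Z) with t = 8/5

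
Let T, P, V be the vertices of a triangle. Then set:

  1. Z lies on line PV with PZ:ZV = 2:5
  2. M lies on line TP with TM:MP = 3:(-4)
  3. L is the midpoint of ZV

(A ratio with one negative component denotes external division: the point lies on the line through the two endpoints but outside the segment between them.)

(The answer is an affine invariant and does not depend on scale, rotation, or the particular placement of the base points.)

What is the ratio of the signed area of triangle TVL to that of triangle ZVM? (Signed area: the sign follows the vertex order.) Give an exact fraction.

[TVL]:[ZVM] = -1/8

Choose coordinates T = (0, 0), P = (1, 0), V = (0, 1).
1. Z lies on line PV with PZ:ZV = 2:5 ⇒ Z = (5/7, 2/7)
2. M lies on line TP with TM:MP = 3:(-4) ⇒ M = (-3, 0)
3. L is the midpoint of ZV ⇒ L = (5/14, 9/14)
2·[TVL] = -5/14, 2·[ZVM] = 20/7
[TVL]:[ZVM] = -5/14:20/7 = -1/8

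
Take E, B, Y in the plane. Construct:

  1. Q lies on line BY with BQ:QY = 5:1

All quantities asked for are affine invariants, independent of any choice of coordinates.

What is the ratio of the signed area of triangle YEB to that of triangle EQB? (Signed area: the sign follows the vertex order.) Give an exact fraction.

[YEB]:[EQB] = -6/5

Choose coordinates E = (0, 0), B = (1, 0), Y = (0, 1).
1. Q lies on line BY with BQ:QY = 5:1 ⇒ Q = (1/6, 5/6)
2·[YEB] = 1, 2·[EQB] = -5/6
[YEB]:[EQB] = 1:-5/6 = -6/5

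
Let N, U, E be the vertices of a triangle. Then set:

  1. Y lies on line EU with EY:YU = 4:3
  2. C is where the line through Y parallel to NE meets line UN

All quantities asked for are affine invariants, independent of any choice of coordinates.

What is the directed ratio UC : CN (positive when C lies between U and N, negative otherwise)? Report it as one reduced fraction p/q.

Assign N = (0, 0), U = (1, 0), E = (0, 1) — the answer is frame-independent, so this choice is without loss of generality.
1. Y lies on line EU with EY:YU = 4:3 ⇒ Y = (4/7, 3/7)
2. C is where the line through Y parallel to NE meets line UN ⇒ C = (4/7, 0)
C = U + t·(N−U) with t = 3/7, so UC:CN = t:(1−t) = 3/7:4/7

UC:CN = 3/4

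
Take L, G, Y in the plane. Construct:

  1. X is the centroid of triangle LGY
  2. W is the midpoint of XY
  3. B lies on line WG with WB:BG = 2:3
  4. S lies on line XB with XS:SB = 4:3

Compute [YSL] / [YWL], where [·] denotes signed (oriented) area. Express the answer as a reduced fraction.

[YSL]:[YWL] = 18/7

Choose coordinates L = (0, 0), G = (1, 0), Y = (0, 1).
1. X is the centroid of triangle LGY ⇒ X = (1/3, 1/3)
2. W is the midpoint of XY ⇒ W = (1/6, 2/3)
3. B lies on line WG with WB:BG = 2:3 ⇒ B = (1/2, 2/5)
4. S lies on line XB with XS:SB = 4:3 ⇒ S = (3/7, 13/35)
2·[YSL] = -3/7, 2·[YWL] = -1/6
[YSL]:[YWL] = -3/7:-1/6 = 18/7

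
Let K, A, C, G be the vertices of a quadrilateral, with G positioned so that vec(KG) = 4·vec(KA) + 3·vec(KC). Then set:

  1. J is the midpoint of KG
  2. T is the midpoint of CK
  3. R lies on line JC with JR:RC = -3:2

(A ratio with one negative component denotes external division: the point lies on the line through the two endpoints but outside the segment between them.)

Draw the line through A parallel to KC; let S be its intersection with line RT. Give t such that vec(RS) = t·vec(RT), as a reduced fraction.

Set K = (0, 0), A = (1, 0), C = (0, 1), G = (4, 3); any affine frame gives the same invariant.
1. J is the midpoint of KG ⇒ J = (2, 3/2)
2. T is the midpoint of CK ⇒ T = (0, 1/2)
3. R lies on line JC with JR:RC = -3:2 ⇒ R = (-4, 0)
through A parallel to KC: direction (0, 1); meets RT at S = (1, 5/8)
S = R + t·(T−R) with t = 5/4

t = 5/4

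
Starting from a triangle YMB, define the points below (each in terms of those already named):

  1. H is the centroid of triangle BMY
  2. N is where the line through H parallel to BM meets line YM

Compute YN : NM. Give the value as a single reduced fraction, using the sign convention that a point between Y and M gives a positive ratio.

Assign Y = (0, 0), M = (1, 0), B = (0, 1) — the answer is frame-independent, so this choice is without loss of generality.
1. H is the centroid of triangle BMY ⇒ H = (1/3, 1/3)
2. N is where the line through H parallel to BM meets line YM ⇒ N = (2/3, 0)
N = Y + t·(M−Y) with t = 2/3, so YN:NM = t:(1−t) = 2/3:1/3

YN:NM = 2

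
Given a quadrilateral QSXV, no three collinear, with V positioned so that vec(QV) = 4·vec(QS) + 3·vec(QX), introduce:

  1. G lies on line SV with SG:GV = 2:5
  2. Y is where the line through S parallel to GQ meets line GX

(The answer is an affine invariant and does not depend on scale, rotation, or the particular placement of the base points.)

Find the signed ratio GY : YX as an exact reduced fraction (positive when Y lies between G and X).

Work in coordinates with Q = (0, 0), S = (1, 0), X = (0, 1), V = (4, 3).
1. G lies on line SV with SG:GV = 2:5 ⇒ G = (13/7, 6/7)
2. Y is where the line through S parallel to GQ meets line GX ⇒ Y = (19/7, 72/91)
Y = G + t·(X−G) with t = -6/13, so GY:YX = t:(1−t) = -6/13:19/13

GY:YX = -6/19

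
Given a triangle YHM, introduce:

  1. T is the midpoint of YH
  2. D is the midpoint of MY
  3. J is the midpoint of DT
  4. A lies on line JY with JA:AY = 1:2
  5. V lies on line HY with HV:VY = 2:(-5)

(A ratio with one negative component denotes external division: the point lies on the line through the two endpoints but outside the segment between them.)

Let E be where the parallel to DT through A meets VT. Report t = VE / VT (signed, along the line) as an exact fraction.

t = 8/7

Set Y = (0, 0), H = (1, 0), M = (0, 1); any affine frame gives the same invariant.
1. T is the midpoint of YH ⇒ T = (1/2, 0)
2. D is the midpoint of MY ⇒ D = (0, 1/2)
3. J is the midpoint of DT ⇒ J = (1/4, 1/4)
4. A lies on line JY with JA:AY = 1:2 ⇒ A = (1/6, 1/6)
5. V lies on line HY with HV:VY = 2:(-5) ⇒ V = (5/3, 0)
through A parallel to DT: direction (1/2, -1/2); meets VT at E = (1/3, 0)
E = V + t·(T−V) with t = 8/7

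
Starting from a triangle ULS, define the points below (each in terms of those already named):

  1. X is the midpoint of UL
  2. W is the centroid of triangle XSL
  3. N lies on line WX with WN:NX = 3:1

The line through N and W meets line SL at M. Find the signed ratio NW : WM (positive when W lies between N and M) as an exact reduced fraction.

Assign U = (0, 0), L = (1, 0), S = (0, 1) — the answer is frame-independent, so this choice is without loss of generality.
1. X is the midpoint of UL ⇒ X = (1/2, 0)
2. W is the centroid of triangle XSL ⇒ W = (1/2, 1/3)
3. N lies on line WX with WN:NX = 3:1 ⇒ N = (1/2, 1/12)
line NW meets SL at M = (1/2, 1/2)
W = N + t·(M−N) with t = 3/5, so NW:WM = 3/5:2/5

NW:WM = 3/2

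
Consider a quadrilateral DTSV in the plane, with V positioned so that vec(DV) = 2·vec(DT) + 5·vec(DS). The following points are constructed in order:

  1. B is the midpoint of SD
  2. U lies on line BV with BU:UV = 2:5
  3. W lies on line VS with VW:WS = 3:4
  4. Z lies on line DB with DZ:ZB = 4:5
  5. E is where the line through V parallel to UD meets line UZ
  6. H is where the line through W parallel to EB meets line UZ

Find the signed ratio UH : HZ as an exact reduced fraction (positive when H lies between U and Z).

Work in coordinates with D = (0, 0), T = (1, 0), S = (0, 1), V = (2, 5).
1. B is the midpoint of SD ⇒ B = (0, 1/2)
2. U lies on line BV with BU:UV = 2:5 ⇒ U = (4/7, 25/14)
3. W lies on line VS with VW:WS = 3:4 ⇒ W = (8/7, 23/7)
4. Z lies on line DB with DZ:ZB = 4:5 ⇒ Z = (0, 2/9)
5. E is where the line through V parallel to UD meets line UZ ⇒ E = (53/14, 1185/112)
6. H is where the line through W parallel to EB meets line UZ ⇒ H = (68/245, 481/490)
H = U + t·(Z−U) with t = 18/35, so UH:HZ = t:(1−t) = 18/35:17/35

UH:HZ = 18/17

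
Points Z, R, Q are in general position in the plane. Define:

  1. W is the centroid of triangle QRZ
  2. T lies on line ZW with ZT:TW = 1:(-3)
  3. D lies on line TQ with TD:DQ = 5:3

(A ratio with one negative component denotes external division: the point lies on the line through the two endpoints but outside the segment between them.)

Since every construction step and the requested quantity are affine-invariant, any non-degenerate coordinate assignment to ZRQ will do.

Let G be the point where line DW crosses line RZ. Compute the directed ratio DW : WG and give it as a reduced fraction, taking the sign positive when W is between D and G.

Set Z = (0, 0), R = (1, 0), Q = (0, 1); any affine frame gives the same invariant.
1. W is the centroid of triangle QRZ ⇒ W = (1/3, 1/3)
2. T lies on line ZW with ZT:TW = 1:(-3) ⇒ T = (-1/6, -1/6)
3. D lies on line TQ with TD:DQ = 5:3 ⇒ D = (-1/16, 9/16)
line DW meets RZ at G = (10/11, 0)
W = D + t·(G−D) with t = 11/27, so DW:WG = 11/27:16/27

DW:WG = 11/16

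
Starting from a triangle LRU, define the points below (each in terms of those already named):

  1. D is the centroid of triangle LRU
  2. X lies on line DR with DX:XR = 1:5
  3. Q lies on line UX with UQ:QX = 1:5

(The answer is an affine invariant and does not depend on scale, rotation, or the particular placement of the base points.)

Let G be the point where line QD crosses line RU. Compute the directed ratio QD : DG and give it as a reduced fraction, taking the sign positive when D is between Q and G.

QD:DG = -31/36

Assign L = (0, 0), R = (1, 0), U = (0, 1) — the answer is frame-independent, so this choice is without loss of generality.
1. D is the centroid of triangle LRU ⇒ D = (1/3, 1/3)
2. X lies on line DR with DX:XR = 1:5 ⇒ X = (4/9, 5/18)
3. Q lies on line UX with UQ:QX = 1:5 ⇒ Q = (2/27, 95/108)
line QD meets RU at G = (1/31, 30/31)
D = Q + t·(G−Q) with t = -31/5, so QD:DG = -31/5:36/5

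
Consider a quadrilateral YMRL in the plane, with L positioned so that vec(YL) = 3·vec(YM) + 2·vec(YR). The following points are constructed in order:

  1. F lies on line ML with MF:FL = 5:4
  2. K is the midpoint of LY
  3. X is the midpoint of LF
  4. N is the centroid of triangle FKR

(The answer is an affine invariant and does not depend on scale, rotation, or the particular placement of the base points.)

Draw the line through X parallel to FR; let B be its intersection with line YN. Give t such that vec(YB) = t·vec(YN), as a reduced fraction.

Choose coordinates Y = (0, 0), M = (1, 0), R = (0, 1), L = (3, 2).
1. F lies on line ML with MF:FL = 5:4 ⇒ F = (19/9, 10/9)
2. K is the midpoint of LY ⇒ K = (3/2, 1)
3. X is the midpoint of LF ⇒ X = (23/9, 14/9)
4. N is the centroid of triangle FKR ⇒ N = (65/54, 28/27)
through X parallel to FR: direction (-19/9, -1/9); meets YN at B = (65/37, 56/37)
B = Y + t·(N−Y) with t = 54/37

t = 54/37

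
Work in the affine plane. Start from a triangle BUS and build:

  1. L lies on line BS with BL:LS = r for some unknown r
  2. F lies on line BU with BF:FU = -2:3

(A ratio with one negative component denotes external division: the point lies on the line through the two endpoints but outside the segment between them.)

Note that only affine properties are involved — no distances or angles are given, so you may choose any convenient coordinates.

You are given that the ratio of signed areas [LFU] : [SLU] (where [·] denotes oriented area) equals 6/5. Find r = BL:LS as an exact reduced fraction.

Set B = (0, 0), U = (1, 0), S = (0, 1); any affine frame gives the same invariant.
1. With BL:LS = r, write λ = r/(r+1) so L = B + λ·(S−B); L is affine-linear in λ
2. F lies on line BU with BF:FU = -2:3 ⇒ F = (-2, 0)
Every point depending on L is an affine combination of L and λ-independent points, so each such coordinate is linear in λ; the λ² term in each signed area is a multiple of (S−B)×(S−B) = 0, so 2·[LFU] and 2·[SLU] are each linear in λ. Evaluating at λ=0 and λ=1:
  2·[LFU] = 3·λ,   2·[SLU] = −λ + 1
So [LFU]:[SLU] = (3·λ) / (−λ + 1). Setting this equal to 6/5:
  3·λ = 6/5·(−λ + 1)  ⇒  λ = 2/7
Then r = λ/(1−λ) = (2/7)/(5/7) = 2/5. Check: with r = 2/5, L = (0, 2/7) and [LFU]:[SLU] = 6/5 as required.

r = 2/5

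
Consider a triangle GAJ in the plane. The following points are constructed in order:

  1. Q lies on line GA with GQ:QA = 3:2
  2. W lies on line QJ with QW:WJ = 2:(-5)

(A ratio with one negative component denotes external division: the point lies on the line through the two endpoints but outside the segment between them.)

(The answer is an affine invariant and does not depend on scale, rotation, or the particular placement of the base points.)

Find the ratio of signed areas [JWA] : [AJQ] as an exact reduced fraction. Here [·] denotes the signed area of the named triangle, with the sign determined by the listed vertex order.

[JWA]:[AJQ] = 5/3

Work in coordinates with G = (0, 0), A = (1, 0), J = (0, 1).
1. Q lies on line GA with GQ:QA = 3:2 ⇒ Q = (3/5, 0)
2. W lies on line QJ with QW:WJ = 2:(-5) ⇒ W = (1, -2/3)
2·[JWA] = 2/3, 2·[AJQ] = 2/5
[JWA]:[AJQ] = 2/3:2/5 = 5/3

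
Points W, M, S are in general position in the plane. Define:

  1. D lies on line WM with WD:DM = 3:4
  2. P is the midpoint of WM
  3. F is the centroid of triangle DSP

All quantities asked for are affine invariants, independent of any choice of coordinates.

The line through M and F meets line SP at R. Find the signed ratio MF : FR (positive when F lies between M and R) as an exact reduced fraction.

MF:FR = -22

Work in coordinates with W = (0, 0), M = (1, 0), S = (0, 1).
1. D lies on line WM with WD:DM = 3:4 ⇒ D = (3/7, 0)
2. P is the midpoint of WM ⇒ P = (1/2, 0)
3. F is the centroid of triangle DSP ⇒ F = (13/42, 1/3)
line MF meets SP at R = (15/44, 7/22)
F = M + t·(R−M) with t = 22/21, so MF:FR = 22/21:-1/21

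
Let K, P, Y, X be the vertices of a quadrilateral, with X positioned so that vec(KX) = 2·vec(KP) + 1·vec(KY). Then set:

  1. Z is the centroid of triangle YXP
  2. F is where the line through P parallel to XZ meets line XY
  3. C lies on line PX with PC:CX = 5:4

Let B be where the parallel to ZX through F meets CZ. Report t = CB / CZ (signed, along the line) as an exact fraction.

Work in coordinates with K = (0, 0), P = (1, 0), Y = (0, 1), X = (2, 1).
1. Z is the centroid of triangle YXP ⇒ Z = (1, 2/3)
2. F is where the line through P parallel to XZ meets line XY ⇒ F = (4, 1)
3. C lies on line PX with PC:CX = 5:4 ⇒ C = (14/9, 5/9)
through F parallel to ZX: direction (1, 1/3); meets CZ at B = (9/4, 5/12)
B = C + t·(Z−C) with t = -5/4

t = -5/4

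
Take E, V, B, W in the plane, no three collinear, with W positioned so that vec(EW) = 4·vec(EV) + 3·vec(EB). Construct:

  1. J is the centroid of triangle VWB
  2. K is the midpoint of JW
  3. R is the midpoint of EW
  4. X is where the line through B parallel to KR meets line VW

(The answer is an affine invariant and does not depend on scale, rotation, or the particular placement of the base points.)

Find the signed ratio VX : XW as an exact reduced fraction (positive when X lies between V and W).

Set E = (0, 0), V = (1, 0), B = (0, 1), W = (4, 3); any affine frame gives the same invariant.
1. J is the centroid of triangle VWB ⇒ J = (5/3, 4/3)
2. K is the midpoint of JW ⇒ K = (17/6, 13/6)
3. R is the midpoint of EW ⇒ R = (2, 3/2)
4. X is where the line through B parallel to KR meets line VW ⇒ X = (10, 9)
X = V + t·(W−V) with t = 3, so VX:XW = t:(1−t) = 3:-2

VX:XW = -3/2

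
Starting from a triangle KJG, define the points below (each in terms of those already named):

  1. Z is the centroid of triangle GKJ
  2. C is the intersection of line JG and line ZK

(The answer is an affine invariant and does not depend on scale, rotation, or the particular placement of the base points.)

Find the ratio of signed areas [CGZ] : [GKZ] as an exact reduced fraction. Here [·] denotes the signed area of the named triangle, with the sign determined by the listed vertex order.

Set K = (0, 0), J = (1, 0), G = (0, 1); any affine frame gives the same invariant.
1. Z is the centroid of triangle GKJ ⇒ Z = (1/3, 1/3)
2. C is the intersection of line JG and line ZK ⇒ C = (1/2, 1/2)
2·[CGZ] = 1/6, 2·[GKZ] = 1/3
[CGZ]:[GKZ] = 1/6:1/3 = 1/2

[CGZ]:[GKZ] = 1/2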